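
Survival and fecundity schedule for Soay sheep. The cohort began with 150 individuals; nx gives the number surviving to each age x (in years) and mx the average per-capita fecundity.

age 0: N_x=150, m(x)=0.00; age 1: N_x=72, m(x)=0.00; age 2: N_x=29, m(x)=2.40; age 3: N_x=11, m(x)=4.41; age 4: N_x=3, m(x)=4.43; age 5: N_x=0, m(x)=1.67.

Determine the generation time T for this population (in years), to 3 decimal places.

lx = nx/n0 = nx/150: 1, 0.48, 0.19333…, 0.07333…, 0.02, 0
lx·mx: 0, 0, 0.464…, 0.3234…, 0.0886, 0 → R0 = 0.876…
x·lx·mx: 0, 0, 0.928…, 0.9702…, 0.3544, 0 → Σ = 2.2526…
T = 2.2526… / 0.876… = 2.571461… → 2.571

2.571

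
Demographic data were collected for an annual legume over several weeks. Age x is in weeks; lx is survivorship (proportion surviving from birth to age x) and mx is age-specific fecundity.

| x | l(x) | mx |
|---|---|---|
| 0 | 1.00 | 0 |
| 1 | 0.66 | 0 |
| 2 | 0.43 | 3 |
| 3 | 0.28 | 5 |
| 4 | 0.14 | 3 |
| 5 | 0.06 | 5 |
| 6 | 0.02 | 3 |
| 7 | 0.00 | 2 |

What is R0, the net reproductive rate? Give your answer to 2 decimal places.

lx·mx by age: 0, 0, 1.29, 1.4, 0.42, 0.3, 0.06, 0
R0 = Σ lx·mx = 3.47 → 3.47

3.47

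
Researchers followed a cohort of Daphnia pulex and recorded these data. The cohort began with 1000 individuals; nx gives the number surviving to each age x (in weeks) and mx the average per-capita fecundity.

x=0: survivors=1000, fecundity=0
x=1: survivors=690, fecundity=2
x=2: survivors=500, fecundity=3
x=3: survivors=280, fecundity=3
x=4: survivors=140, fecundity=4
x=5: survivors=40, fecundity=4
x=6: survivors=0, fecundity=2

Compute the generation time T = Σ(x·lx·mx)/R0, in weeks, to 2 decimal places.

2.24

lx = nx/n0 = nx/1000: 1, 0.69, 0.5, 0.28, 0.14, 0.04, 0
lx·mx: 0, 1.38, 1.5, 0.84, 0.56, 0.16, 0 → R0 = 4.44
x·lx·mx: 0, 1.38, 3, 2.52, 2.24, 0.8, 0 → Σ = 9.94
T = 9.94 / 4.44 = 2.238739… → 2.24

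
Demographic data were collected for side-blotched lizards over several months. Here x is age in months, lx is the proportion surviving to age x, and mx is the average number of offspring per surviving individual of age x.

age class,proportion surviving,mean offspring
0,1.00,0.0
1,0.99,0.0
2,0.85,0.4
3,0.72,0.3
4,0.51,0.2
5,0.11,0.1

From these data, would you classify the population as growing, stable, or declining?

R0 = Σ lx·mx = 0 + 0 + 0.34 + 0.216 + 0.102 + 0.011 = 0.669
R0 < 1, so the population is declining.

declining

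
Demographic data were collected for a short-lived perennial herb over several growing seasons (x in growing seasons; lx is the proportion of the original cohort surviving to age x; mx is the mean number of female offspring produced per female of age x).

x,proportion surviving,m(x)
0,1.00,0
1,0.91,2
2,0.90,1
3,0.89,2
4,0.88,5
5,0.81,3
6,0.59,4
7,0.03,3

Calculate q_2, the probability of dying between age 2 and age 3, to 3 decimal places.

0.011

q_2 = (l_2 − l_3) / l_2 = (0.9 − 0.89) / 0.9
     = 0.01 / 0.9 = 0.011111… → 0.011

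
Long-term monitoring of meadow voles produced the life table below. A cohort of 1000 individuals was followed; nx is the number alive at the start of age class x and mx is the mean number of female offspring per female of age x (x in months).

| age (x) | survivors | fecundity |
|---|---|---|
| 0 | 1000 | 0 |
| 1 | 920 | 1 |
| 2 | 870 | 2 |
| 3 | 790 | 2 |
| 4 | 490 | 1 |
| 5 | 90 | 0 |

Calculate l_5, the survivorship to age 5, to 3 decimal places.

l_5 = n_5/n_0 = 90/1000 = 0.09 → 0.090

0.090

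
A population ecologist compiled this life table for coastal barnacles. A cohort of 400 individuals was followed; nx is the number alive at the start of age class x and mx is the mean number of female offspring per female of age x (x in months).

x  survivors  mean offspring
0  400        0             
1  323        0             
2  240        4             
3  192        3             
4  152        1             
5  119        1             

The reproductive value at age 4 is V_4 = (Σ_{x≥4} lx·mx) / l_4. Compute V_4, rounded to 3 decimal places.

lx = nx/n0 = nx/400: 1, 0.8075, 0.6, 0.48, 0.38, 0.2975
lx·mx for x ≥ 4: 0.38, 0.2975 → sum = 0.6775
V_4 = 0.6775 / l_4 = 0.6775 / 0.38 = 1.782895… → 1.783

1.783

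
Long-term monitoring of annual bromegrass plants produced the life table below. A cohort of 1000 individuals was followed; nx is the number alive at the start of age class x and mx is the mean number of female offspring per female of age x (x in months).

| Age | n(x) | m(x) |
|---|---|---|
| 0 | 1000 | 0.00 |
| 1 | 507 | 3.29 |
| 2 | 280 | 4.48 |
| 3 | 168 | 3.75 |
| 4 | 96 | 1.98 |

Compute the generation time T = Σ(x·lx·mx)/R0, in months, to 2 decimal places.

lx = nx/n0 = nx/1000: 1, 0.507, 0.28, 0.168, 0.096
lx·mx: 0, 1.66803, 1.2544, 0.63, 0.19008 → R0 = 3.74251
x·lx·mx: 0, 1.66803, 2.5088, 1.89, 0.76032 → Σ = 6.82715
T = 6.82715 / 3.74251 = 1.824217… → 1.82

1.82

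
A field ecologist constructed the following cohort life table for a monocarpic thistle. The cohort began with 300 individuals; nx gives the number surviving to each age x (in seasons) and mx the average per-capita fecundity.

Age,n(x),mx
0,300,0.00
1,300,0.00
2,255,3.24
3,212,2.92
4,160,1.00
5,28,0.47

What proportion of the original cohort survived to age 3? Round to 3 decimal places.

l_3 = n_3/n_0 = 212/300 = 0.706667… → 0.707

0.707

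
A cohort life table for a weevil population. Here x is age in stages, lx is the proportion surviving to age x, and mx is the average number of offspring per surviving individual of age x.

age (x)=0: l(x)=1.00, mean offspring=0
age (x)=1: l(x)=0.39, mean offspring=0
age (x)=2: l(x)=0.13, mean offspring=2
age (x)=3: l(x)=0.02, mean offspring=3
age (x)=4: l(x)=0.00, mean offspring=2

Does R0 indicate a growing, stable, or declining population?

declining

R0 = Σ lx·mx = 0 + 0 + 0.26 + 0.06 + 0 = 0.32
R0 < 1, so the population is declining.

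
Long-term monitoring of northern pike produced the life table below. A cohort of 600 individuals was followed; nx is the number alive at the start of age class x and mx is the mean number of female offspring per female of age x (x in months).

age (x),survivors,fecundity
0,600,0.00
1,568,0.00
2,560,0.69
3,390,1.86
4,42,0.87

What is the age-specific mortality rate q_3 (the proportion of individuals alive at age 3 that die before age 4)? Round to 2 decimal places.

lx = nx/n0 = nx/600: 1, 0.94667…, 0.93333…, 0.65, 0.07
q_3 = (l_3 − l_4) / l_3 = (0.65 − 0.07) / 0.65
     = 0.58 / 0.65 = 0.892308… → 0.89

0.89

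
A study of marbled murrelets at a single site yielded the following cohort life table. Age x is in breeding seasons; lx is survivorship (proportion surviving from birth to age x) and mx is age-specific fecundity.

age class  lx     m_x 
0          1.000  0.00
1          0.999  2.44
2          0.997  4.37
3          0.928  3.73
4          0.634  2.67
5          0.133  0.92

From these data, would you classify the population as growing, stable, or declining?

growing

R0 = Σ lx·mx = 0 + 2.43756 + 4.35689 + 3.46144 + 1.69278 + 0.12236 = 12.07103
R0 > 1, so the population is growing.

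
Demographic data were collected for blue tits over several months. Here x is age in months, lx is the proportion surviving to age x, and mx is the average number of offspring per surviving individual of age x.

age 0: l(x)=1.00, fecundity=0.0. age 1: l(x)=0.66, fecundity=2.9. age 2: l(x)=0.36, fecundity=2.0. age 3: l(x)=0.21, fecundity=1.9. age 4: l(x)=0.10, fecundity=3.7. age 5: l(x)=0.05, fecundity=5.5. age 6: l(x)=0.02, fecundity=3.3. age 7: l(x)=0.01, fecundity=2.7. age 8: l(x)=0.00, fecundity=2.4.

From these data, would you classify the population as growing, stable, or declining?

R0 = Σ lx·mx = 0 + 1.914 + 0.72 + 0.399 + 0.37 + 0.275 + 0.066 + 0.027 + 0 = 3.771
R0 > 1, so the population is growing.

growing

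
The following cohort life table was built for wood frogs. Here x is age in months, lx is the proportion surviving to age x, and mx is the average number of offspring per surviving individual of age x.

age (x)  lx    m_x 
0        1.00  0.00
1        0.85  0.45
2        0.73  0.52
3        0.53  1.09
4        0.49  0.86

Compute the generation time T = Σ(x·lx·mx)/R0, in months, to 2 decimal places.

lx·mx: 0, 0.3825, 0.3796, 0.5777, 0.4214 → R0 = 1.7612
x·lx·mx: 0, 0.3825, 0.7592, 1.7331, 1.6856 → Σ = 4.5604
T = 4.5604 / 1.7612 = 2.589371… → 2.59

2.59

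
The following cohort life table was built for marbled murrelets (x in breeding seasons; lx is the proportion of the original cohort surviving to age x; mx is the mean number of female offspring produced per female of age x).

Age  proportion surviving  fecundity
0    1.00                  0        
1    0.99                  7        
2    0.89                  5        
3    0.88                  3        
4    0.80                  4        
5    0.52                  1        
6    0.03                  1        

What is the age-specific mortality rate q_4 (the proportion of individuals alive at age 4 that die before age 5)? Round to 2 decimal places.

0.35

q_4 = (l_4 − l_5) / l_4 = (0.8 − 0.52) / 0.8
     = 0.28 / 0.8 = 0.35 → 0.35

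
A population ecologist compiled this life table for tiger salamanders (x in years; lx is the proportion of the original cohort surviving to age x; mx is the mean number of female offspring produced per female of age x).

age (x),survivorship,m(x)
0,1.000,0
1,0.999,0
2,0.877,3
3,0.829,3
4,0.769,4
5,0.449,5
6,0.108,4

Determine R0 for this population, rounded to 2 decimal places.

10.87

lx·mx by age: 0, 0, 2.631, 2.487, 3.076, 2.245, 0.432
R0 = Σ lx·mx = 10.871 → 10.87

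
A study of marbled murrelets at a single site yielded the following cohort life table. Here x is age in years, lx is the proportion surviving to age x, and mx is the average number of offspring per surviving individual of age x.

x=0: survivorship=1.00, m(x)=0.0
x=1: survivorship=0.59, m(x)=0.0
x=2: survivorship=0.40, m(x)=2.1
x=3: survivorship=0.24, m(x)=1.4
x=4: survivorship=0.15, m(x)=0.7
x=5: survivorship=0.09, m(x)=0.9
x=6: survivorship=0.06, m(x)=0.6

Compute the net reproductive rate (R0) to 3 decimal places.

1.398

lx·mx by age: 0, 0, 0.84, 0.336, 0.105, 0.081, 0.036
R0 = Σ lx·mx = 1.398 → 1.398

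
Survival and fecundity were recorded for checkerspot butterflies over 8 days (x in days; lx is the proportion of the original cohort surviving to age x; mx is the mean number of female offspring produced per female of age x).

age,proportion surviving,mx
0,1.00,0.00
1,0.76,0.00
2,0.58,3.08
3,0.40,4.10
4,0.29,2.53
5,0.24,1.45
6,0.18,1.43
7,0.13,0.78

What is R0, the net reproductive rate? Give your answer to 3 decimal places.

4.867

lx·mx by age: 0, 0, 1.7864, 1.64, 0.7337, 0.348, 0.2574, 0.1014
R0 = Σ lx·mx = 4.8669 → 4.867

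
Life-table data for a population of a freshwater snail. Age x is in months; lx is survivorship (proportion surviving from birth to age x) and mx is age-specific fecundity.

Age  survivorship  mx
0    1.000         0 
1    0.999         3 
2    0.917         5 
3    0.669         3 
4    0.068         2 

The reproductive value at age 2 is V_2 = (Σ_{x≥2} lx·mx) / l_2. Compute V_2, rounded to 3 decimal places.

lx·mx for x ≥ 2: 4.585, 2.007, 0.136 → sum = 6.728
V_2 = 6.728 / l_2 = 6.728 / 0.917 = 7.336968… → 7.337

7.337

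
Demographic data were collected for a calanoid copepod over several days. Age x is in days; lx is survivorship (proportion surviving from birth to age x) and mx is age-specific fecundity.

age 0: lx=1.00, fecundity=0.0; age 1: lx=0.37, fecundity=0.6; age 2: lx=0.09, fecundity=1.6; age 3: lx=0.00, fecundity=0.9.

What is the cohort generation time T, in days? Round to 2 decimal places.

lx·mx: 0, 0.222, 0.144, 0 → R0 = 0.366
x·lx·mx: 0, 0.222, 0.288, 0 → Σ = 0.51
T = 0.51 / 0.366 = 1.393443… → 1.39

1.39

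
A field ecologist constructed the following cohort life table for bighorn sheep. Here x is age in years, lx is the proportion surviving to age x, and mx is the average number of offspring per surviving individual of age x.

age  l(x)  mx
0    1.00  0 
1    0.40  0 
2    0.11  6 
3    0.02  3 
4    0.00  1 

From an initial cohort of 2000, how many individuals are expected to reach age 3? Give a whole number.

40

Expected survivors = N0 · l_3 = 2000 × 0.02 = 40 → 40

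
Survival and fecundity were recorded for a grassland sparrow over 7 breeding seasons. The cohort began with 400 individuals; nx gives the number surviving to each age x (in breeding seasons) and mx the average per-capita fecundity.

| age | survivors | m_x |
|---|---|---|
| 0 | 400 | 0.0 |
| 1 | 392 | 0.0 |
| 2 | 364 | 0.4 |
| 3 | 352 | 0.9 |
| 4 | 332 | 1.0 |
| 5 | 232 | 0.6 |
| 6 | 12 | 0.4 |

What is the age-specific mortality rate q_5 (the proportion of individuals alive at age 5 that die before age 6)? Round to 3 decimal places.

0.948

lx = nx/n0 = nx/400: 1, 0.98, 0.91, 0.88, 0.83, 0.58, 0.03
q_5 = (l_5 − l_6) / l_5 = (0.58 − 0.03) / 0.58
     = 0.55 / 0.58 = 0.948276… → 0.948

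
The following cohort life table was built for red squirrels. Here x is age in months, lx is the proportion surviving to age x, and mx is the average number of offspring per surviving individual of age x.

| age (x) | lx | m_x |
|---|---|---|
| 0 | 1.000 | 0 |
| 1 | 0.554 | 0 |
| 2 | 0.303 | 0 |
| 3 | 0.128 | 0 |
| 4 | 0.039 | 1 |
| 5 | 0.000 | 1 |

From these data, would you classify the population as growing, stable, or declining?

declining

R0 = Σ lx·mx = 0 + 0 + 0 + 0 + 0.039 + 0 = 0.039
R0 < 1, so the population is declining.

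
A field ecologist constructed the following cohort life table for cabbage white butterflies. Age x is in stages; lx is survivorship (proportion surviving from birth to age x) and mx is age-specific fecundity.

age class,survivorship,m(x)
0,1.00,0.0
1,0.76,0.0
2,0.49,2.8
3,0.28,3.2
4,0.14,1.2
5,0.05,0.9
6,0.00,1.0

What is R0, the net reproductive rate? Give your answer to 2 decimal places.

lx·mx by age: 0, 0, 1.372, 0.896, 0.168, 0.045, 0
R0 = Σ lx·mx = 2.481 → 2.48

2.48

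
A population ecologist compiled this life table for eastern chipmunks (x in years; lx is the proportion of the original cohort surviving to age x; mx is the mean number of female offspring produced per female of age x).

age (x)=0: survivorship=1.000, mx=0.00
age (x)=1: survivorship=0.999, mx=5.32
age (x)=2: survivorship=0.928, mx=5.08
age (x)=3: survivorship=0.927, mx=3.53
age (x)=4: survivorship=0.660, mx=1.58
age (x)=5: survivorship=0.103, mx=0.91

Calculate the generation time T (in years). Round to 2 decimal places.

lx·mx: 0, 5.31468, 4.71424, 3.27231, 1.0428, 0.09373 → R0 = 14.43776
x·lx·mx: 0, 5.31468, 9.42848, 9.81693, 4.1712, 0.46865 → Σ = 29.19994
T = 29.19994 / 14.43776 = 2.02247… → 2.02

2.02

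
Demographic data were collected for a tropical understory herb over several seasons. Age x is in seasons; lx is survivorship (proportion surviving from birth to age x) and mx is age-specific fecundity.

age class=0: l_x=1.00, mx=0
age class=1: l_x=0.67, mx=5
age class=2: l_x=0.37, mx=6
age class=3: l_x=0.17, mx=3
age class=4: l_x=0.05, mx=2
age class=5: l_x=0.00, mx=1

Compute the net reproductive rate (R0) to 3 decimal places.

6.180

lx·mx by age: 0, 3.35, 2.22, 0.51, 0.1, 0
R0 = Σ lx·mx = 6.18 → 6.180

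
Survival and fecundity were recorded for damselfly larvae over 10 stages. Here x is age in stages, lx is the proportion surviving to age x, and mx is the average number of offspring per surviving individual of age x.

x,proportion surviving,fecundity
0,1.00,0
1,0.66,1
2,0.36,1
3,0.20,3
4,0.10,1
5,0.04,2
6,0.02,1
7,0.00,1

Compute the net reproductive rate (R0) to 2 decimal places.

lx·mx by age: 0, 0.66, 0.36, 0.6, 0.1, 0.08, 0.02, 0
R0 = Σ lx·mx = 1.82 → 1.82

1.82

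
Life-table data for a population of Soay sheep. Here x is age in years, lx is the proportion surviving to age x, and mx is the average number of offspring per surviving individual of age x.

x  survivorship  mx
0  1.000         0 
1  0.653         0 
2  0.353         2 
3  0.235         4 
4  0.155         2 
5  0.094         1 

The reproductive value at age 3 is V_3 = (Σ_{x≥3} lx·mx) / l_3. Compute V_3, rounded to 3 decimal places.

5.719

lx·mx for x ≥ 3: 0.94, 0.31, 0.094 → sum = 1.344
V_3 = 1.344 / l_3 = 1.344 / 0.235 = 5.719149… → 5.719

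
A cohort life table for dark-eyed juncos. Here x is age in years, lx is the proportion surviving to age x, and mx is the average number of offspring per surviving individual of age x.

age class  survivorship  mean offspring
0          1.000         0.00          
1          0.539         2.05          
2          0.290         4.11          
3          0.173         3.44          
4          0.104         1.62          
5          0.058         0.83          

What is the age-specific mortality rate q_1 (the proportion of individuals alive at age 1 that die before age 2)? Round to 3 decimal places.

0.462

q_1 = (l_1 − l_2) / l_1 = (0.539 − 0.29) / 0.539
     = 0.249 / 0.539 = 0.461967… → 0.462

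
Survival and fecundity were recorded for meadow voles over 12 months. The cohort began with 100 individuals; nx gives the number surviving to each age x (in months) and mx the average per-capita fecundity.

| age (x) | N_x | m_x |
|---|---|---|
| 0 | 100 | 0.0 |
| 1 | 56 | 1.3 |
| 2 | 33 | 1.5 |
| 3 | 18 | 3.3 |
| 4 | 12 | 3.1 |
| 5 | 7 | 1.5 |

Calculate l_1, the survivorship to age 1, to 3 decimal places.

l_1 = n_1/n_0 = 56/100 = 0.56 → 0.560

0.560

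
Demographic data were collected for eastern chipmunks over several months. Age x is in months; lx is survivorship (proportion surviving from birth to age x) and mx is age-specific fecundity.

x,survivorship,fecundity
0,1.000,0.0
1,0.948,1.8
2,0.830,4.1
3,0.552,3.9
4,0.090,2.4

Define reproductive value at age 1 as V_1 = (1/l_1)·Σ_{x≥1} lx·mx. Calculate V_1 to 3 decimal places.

lx·mx for x ≥ 1: 1.7064, 3.403, 2.1528, 0.216 → sum = 7.4782
V_1 = 7.4782 / l_1 = 7.4782 / 0.948 = 7.888397… → 7.888

7.888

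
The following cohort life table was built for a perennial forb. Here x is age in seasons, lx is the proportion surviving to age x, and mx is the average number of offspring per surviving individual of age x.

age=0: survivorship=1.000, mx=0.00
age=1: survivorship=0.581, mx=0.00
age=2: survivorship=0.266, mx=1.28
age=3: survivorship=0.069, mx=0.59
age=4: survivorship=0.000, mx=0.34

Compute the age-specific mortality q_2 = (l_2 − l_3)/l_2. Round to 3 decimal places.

q_2 = (l_2 − l_3) / l_2 = (0.266 − 0.069) / 0.266
     = 0.197 / 0.266 = 0.740602… → 0.741

0.741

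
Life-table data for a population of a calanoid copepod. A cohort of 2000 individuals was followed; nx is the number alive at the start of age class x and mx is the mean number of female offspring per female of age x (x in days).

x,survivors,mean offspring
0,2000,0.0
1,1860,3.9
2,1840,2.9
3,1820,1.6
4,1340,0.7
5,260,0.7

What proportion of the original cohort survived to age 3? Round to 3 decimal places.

l_3 = n_3/n_0 = 1820/2000 = 0.91 → 0.910

0.910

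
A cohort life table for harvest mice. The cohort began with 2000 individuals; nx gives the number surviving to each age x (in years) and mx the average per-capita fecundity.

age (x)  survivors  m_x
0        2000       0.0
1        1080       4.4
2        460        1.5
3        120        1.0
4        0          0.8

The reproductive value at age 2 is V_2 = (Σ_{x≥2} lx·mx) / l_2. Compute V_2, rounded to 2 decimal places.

lx = nx/n0 = nx/2000: 1, 0.54, 0.23, 0.06, 0
lx·mx for x ≥ 2: 0.345, 0.06, 0 → sum = 0.405
V_2 = 0.405 / l_2 = 0.405 / 0.23 = 1.76087… → 1.76

1.76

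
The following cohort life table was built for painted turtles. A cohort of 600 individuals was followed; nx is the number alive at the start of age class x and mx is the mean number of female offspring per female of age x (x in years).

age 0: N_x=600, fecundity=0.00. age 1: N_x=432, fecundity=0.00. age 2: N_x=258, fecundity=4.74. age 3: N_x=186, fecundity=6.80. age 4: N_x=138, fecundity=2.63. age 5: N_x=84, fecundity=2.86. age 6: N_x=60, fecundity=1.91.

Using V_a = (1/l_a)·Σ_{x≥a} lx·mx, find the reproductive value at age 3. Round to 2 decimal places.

lx = nx/n0 = nx/600: 1, 0.72, 0.43, 0.31, 0.23, 0.14, 0.1
lx·mx for x ≥ 3: 2.108, 0.6049, 0.4004, 0.191 → sum = 3.3043
V_3 = 3.3043 / l_3 = 3.3043 / 0.31 = 10.659032… → 10.66

10.66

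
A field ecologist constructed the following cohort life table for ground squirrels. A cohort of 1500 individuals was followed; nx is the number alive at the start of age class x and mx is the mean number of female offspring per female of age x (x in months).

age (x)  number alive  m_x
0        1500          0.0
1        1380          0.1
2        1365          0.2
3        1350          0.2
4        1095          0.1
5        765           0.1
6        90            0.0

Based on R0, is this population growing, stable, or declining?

declining

lx = nx/n0 = nx/1500: 1, 0.92, 0.91, 0.9, 0.73, 0.51, 0.06
R0 = Σ lx·mx = 0 + 0.092 + 0.182 + 0.18 + 0.073 + 0.051 + 0 = 0.578
R0 < 1, so the population is declining.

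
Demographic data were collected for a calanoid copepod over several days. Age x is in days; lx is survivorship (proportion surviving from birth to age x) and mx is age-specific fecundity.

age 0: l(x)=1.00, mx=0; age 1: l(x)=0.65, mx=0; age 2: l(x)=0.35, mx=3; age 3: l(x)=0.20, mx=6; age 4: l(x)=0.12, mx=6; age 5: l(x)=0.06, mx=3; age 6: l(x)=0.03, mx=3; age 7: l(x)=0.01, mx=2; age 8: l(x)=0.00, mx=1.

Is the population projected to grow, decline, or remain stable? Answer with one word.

R0 = Σ lx·mx = 0 + 0 + 1.05 + 1.2 + 0.72 + 0.18 + 0.09 + 0.02 + 0 = 3.26
R0 > 1, so the population is growing.

growing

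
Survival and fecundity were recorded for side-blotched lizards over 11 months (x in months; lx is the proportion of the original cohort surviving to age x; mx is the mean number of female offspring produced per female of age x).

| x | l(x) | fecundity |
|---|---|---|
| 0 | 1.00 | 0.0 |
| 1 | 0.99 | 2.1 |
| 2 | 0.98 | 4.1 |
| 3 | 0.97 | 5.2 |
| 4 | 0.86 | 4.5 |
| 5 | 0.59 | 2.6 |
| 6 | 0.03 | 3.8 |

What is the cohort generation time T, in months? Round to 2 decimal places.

lx·mx: 0, 2.079, 4.018, 5.044, 3.87, 1.534, 0.114 → R0 = 16.659
x·lx·mx: 0, 2.079, 8.036, 15.132, 15.48, 7.67, 0.684 → Σ = 49.081
T = 49.081 / 16.659 = 2.946215… → 2.95

2.95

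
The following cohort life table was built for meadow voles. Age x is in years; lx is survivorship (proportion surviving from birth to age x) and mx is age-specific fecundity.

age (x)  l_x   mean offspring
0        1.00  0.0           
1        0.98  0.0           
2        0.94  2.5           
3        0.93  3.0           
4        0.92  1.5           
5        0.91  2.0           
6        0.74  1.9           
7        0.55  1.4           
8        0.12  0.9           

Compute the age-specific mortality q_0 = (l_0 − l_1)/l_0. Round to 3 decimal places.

q_0 = (l_0 − l_1) / l_0 = (1 − 0.98) / 1
     = 0.02 / 1 = 0.02 → 0.020

0.020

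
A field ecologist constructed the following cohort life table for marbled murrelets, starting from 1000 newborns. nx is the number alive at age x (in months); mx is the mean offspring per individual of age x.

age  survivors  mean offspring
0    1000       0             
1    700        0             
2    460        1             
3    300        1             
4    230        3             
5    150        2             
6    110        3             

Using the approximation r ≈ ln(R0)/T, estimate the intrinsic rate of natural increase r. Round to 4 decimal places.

0.1890

lx = nx/n0 = nx/1000: 1, 0.7, 0.46, 0.3, 0.23, 0.15, 0.11
R0 = Σ lx·mx = 0 + 0 + 0.46 + 0.3 + 0.69 + 0.3 + 0.33 = 2.08
Σ x·lx·mx = 8.06; T = 8.06/2.08 = 3.875
r ≈ ln(R0)/T = ln(2.08)/3.875 = 0.188998… → 0.1890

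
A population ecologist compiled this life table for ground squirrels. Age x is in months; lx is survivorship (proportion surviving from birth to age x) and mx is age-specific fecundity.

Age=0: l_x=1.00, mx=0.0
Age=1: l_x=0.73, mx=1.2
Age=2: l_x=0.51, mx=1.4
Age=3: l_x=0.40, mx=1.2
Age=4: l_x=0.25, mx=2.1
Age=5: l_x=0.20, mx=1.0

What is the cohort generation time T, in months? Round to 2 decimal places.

2.45

lx·mx: 0, 0.876, 0.714, 0.48, 0.525, 0.2 → R0 = 2.795
x·lx·mx: 0, 0.876, 1.428, 1.44, 2.1, 1 → Σ = 6.844
T = 6.844 / 2.795 = 2.448658… → 2.45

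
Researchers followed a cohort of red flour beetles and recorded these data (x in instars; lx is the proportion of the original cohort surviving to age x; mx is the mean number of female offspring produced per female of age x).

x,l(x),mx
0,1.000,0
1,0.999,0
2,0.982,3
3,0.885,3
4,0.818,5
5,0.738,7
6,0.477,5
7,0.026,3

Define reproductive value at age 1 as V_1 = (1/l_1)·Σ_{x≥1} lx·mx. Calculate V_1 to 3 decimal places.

17.337

lx·mx for x ≥ 1: 0, 2.946, 2.655, 4.09, 5.166, 2.385, 0.078 → sum = 17.32
V_1 = 17.32 / l_1 = 17.32 / 0.999 = 17.337337… → 17.337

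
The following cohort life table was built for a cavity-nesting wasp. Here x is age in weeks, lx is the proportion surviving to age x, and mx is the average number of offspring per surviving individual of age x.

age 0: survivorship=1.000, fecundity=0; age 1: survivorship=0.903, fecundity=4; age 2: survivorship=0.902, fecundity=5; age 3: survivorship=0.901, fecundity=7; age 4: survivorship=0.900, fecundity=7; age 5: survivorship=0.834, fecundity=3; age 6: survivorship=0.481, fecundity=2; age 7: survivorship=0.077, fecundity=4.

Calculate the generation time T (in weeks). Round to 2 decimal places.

lx·mx: 0, 3.612, 4.51, 6.307, 6.3, 2.502, 0.962, 0.308 → R0 = 24.501
x·lx·mx: 0, 3.612, 9.02, 18.921, 25.2, 12.51, 5.772, 2.156 → Σ = 77.191
T = 77.191 / 24.501 = 3.150524… → 3.15

3.15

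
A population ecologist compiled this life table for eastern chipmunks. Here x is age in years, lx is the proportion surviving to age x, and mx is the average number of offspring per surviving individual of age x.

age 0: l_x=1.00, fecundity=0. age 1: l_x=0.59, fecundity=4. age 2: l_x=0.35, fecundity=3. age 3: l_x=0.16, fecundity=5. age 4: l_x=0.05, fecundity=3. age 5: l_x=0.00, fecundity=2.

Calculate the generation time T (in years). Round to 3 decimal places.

1.711

lx·mx: 0, 2.36, 1.05, 0.8, 0.15, 0 → R0 = 4.36
x·lx·mx: 0, 2.36, 2.1, 2.4, 0.6, 0 → Σ = 7.46
T = 7.46 / 4.36 = 1.711009… → 1.711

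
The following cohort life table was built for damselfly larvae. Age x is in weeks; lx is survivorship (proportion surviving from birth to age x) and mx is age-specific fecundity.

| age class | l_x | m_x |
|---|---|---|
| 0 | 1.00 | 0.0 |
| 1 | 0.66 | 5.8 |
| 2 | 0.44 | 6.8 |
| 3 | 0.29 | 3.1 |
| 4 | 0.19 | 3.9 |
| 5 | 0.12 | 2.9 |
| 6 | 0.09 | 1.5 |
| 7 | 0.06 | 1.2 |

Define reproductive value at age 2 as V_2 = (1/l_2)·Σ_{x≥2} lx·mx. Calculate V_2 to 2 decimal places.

11.79

lx·mx for x ≥ 2: 2.992, 0.899, 0.741, 0.348, 0.135, 0.072 → sum = 5.187
V_2 = 5.187 / l_2 = 5.187 / 0.44 = 11.788636… → 11.79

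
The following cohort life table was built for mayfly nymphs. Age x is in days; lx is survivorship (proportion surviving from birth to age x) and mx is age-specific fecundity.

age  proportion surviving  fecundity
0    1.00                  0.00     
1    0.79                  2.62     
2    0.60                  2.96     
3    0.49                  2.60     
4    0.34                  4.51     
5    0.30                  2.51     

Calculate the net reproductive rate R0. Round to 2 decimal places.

lx·mx by age: 0, 2.0698, 1.776, 1.274, 1.5334, 0.753
R0 = Σ lx·mx = 7.4062 → 7.41

7.41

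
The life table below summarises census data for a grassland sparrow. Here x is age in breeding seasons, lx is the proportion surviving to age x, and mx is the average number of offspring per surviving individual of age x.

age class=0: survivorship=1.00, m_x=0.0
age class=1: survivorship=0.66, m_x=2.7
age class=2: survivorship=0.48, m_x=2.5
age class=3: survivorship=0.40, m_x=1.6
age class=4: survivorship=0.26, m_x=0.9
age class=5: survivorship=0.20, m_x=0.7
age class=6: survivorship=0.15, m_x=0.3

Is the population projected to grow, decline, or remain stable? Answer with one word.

growing

R0 = Σ lx·mx = 0 + 1.782 + 1.2 + 0.64 + 0.234 + 0.14 + 0.045 = 4.041
R0 > 1, so the population is growing.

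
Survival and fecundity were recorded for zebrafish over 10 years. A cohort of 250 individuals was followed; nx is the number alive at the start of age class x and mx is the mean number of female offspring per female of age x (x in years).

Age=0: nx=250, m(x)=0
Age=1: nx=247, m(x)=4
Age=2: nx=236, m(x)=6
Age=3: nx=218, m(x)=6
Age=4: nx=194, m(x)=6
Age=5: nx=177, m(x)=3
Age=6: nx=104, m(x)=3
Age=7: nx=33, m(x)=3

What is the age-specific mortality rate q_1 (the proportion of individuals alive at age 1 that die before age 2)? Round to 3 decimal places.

0.045

lx = nx/n0 = nx/250: 1, 0.988, 0.944, 0.872, 0.776, 0.708, 0.416, 0.132
q_1 = (l_1 − l_2) / l_1 = (0.988 − 0.944) / 0.988
     = 0.044 / 0.988 = 0.044534… → 0.045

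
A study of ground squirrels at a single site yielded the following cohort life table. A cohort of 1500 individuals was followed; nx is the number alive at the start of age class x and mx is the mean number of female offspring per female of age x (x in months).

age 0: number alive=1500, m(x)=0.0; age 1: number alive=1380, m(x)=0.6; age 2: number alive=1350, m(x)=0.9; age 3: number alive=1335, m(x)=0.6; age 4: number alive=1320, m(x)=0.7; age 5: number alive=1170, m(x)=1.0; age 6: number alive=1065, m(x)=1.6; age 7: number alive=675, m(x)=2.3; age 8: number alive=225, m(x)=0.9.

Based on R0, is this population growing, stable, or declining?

lx = nx/n0 = nx/1500: 1, 0.92, 0.9, 0.89, 0.88, 0.78, 0.71, 0.45, 0.15
R0 = Σ lx·mx = 0 + 0.552 + 0.81 + 0.534 + 0.616 + 0.78 + 1.136 + 1.035 + 0.135 = 5.598
R0 > 1, so the population is growing.

growing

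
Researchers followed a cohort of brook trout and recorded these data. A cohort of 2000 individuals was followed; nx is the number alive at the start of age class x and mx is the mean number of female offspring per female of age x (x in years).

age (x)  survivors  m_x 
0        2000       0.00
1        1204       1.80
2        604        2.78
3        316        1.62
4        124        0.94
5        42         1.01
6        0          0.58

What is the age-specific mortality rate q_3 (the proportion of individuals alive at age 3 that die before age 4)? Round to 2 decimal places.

lx = nx/n0 = nx/2000: 1, 0.602, 0.302, 0.158, 0.062, 0.021, 0
q_3 = (l_3 − l_4) / l_3 = (0.158 − 0.062) / 0.158
     = 0.096 / 0.158 = 0.607595… → 0.61

0.61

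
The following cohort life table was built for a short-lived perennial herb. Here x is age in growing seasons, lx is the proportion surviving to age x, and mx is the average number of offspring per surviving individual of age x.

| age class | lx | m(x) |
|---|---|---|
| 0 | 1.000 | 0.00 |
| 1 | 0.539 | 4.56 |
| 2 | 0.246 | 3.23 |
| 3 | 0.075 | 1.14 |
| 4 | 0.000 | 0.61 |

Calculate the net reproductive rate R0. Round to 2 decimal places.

lx·mx by age: 0, 2.45784, 0.79458, 0.0855, 0
R0 = Σ lx·mx = 3.33792 → 3.34

3.34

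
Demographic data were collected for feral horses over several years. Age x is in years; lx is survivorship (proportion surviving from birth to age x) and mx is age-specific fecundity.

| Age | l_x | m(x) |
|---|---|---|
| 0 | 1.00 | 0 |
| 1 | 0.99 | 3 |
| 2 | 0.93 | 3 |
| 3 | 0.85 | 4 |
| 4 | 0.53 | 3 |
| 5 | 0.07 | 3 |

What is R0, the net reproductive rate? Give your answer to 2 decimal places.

10.96

lx·mx by age: 0, 2.97, 2.79, 3.4, 1.59, 0.21
R0 = Σ lx·mx = 10.96 → 10.96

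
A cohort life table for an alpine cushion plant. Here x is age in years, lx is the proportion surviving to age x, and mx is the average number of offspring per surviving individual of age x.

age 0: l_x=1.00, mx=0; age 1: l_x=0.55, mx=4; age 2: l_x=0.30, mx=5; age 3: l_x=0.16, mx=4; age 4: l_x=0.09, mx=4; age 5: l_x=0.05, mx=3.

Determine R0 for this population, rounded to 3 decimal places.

4.850

lx·mx by age: 0, 2.2, 1.5, 0.64, 0.36, 0.15
R0 = Σ lx·mx = 4.85 → 4.850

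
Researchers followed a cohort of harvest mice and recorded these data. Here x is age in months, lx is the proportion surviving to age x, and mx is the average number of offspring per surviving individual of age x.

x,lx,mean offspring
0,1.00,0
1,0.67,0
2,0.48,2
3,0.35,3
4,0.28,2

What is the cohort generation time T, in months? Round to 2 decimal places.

lx·mx: 0, 0, 0.96, 1.05, 0.56 → R0 = 2.57
x·lx·mx: 0, 0, 1.92, 3.15, 2.24 → Σ = 7.31
T = 7.31 / 2.57 = 2.844358… → 2.84

2.84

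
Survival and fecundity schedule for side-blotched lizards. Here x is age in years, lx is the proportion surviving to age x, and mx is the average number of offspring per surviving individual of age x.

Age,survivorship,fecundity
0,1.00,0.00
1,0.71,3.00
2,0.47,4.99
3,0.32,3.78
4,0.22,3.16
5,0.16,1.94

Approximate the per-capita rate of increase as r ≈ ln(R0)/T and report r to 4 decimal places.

0.8603

R0 = Σ lx·mx = 0 + 2.13 + 2.3453 + 1.2096 + 0.6952 + 0.3104 = 6.6905
Σ x·lx·mx = 14.7822; T = 14.7822/6.6905 = 2.20943…
r ≈ ln(R0)/T = ln(6.6905)/2.20943… = 0.860261… → 0.8603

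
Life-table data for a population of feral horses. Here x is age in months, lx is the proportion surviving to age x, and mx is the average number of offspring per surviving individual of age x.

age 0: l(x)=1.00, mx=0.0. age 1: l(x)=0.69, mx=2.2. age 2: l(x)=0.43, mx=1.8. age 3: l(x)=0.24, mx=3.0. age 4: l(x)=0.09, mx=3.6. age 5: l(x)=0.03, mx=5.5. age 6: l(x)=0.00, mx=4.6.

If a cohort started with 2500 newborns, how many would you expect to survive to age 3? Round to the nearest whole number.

Expected survivors = N0 · l_3 = 2500 × 0.24 = 600 → 600

600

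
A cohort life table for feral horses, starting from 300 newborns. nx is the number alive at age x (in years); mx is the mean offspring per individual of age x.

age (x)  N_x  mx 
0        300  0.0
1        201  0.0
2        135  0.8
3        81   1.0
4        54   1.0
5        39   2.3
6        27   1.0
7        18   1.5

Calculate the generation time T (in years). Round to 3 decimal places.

3.813

lx = nx/n0 = nx/300: 1, 0.67, 0.45, 0.27, 0.18, 0.13, 0.09, 0.06
lx·mx: 0, 0, 0.36, 0.27, 0.18, 0.299, 0.09, 0.09 → R0 = 1.289
x·lx·mx: 0, 0, 0.72, 0.81, 0.72, 1.495, 0.54, 0.63 → Σ = 4.915
T = 4.915 / 1.289 = 3.813033… → 3.813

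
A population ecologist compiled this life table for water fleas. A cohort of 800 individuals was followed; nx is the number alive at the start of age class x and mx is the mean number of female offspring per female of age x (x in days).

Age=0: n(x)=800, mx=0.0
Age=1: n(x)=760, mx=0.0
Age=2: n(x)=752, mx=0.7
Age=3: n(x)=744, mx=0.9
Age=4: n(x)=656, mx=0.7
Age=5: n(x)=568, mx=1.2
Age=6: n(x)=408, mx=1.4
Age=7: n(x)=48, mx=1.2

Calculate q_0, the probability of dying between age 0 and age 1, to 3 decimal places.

0.050

lx = nx/n0 = nx/800: 1, 0.95, 0.94, 0.93, 0.82, 0.71, 0.51, 0.06
q_0 = (l_0 − l_1) / l_0 = (1 − 0.95) / 1
     = 0.05 / 1 = 0.05 → 0.050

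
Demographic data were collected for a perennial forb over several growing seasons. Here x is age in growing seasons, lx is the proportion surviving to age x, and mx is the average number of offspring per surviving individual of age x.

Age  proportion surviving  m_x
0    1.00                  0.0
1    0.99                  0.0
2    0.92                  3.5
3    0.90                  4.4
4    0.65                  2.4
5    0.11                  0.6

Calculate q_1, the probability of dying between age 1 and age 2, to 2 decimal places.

0.07

q_1 = (l_1 − l_2) / l_1 = (0.99 − 0.92) / 0.99
     = 0.07 / 0.99 = 0.070707… → 0.07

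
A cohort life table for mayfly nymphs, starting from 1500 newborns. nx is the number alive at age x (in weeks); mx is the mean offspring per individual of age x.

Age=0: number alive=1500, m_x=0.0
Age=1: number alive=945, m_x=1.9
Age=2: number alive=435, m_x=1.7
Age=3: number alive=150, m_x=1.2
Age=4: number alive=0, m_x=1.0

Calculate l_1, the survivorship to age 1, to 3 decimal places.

l_1 = n_1/n_0 = 945/1500 = 0.63 → 0.630

0.630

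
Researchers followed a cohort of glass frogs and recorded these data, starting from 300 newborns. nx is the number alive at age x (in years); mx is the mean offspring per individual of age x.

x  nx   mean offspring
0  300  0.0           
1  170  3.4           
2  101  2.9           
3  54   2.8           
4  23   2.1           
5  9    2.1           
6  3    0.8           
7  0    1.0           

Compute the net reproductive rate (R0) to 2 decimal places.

lx = nx/n0 = nx/300: 1, 0.56667…, 0.33667…, 0.18, 0.07667…, 0.03, 0.01, 0
lx·mx by age: 0, 1.926667…, 0.976333…, 0.504, 0.161…, 0.063, 0.008, 0
R0 = Σ lx·mx = 3.639… → 3.64

3.64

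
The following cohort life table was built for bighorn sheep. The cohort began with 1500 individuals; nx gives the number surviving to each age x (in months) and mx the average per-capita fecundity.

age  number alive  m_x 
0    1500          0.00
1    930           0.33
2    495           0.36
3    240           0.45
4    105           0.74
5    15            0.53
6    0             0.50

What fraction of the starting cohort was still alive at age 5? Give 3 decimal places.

l_5 = n_5/n_0 = 15/1500 = 0.01 → 0.010

0.010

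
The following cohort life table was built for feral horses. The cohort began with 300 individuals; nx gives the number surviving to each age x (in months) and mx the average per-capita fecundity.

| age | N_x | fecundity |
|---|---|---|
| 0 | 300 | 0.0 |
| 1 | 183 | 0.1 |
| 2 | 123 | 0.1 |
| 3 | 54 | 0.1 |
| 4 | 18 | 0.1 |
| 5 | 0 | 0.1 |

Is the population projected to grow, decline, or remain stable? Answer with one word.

lx = nx/n0 = nx/300: 1, 0.61, 0.41, 0.18, 0.06, 0
R0 = Σ lx·mx = 0 + 0.061 + 0.041 + 0.018 + 0.006 + 0 = 0.126
R0 < 1, so the population is declining.

declining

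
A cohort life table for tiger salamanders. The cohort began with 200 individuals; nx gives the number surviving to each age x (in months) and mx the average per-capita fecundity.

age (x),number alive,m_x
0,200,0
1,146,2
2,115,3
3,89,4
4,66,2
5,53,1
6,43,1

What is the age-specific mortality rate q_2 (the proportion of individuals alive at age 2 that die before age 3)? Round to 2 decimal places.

0.23

lx = nx/n0 = nx/200: 1, 0.73, 0.575, 0.445, 0.33, 0.265, 0.215
q_2 = (l_2 − l_3) / l_2 = (0.575 − 0.445) / 0.575
     = 0.13 / 0.575 = 0.226087… → 0.23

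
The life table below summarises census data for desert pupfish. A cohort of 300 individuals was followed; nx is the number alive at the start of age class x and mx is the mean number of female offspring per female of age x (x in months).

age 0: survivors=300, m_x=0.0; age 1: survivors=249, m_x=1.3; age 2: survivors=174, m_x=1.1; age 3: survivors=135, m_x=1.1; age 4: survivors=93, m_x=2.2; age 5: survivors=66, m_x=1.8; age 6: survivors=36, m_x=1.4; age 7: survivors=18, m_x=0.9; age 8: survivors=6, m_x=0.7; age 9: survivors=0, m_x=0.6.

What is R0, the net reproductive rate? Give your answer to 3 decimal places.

3.526

lx = nx/n0 = nx/300: 1, 0.83, 0.58, 0.45, 0.31, 0.22, 0.12, 0.06, 0.02, 0
lx·mx by age: 0, 1.079, 0.638, 0.495, 0.682, 0.396, 0.168, 0.054, 0.014, 0
R0 = Σ lx·mx = 3.526 → 3.526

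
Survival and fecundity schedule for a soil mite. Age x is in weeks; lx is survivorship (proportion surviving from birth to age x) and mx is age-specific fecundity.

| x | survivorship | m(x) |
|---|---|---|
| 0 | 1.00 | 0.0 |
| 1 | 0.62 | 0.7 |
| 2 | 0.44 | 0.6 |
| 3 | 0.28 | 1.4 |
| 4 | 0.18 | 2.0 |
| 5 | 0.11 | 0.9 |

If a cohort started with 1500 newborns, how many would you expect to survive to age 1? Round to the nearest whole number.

930

Expected survivors = N0 · l_1 = 1500 × 0.62 = 930 → 930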